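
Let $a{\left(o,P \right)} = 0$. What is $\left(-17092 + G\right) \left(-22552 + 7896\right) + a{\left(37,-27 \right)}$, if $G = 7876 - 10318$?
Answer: $286290304$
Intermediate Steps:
$G = -2442$ ($G = 7876 - 10318 = -2442$)
$\left(-17092 + G\right) \left(-22552 + 7896\right) + a{\left(37,-27 \right)} = \left(-17092 - 2442\right) \left(-22552 + 7896\right) + 0 = \left(-19534\right) \left(-14656\right) + 0 = 286290304 + 0 = 286290304$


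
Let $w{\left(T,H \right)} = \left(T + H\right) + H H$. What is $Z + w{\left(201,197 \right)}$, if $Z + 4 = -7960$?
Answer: $31243$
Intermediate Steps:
$w{\left(T,H \right)} = H + T + H^{2}$ ($w{\left(T,H \right)} = \left(H + T\right) + H^{2} = H + T + H^{2}$)
$Z = -7964$ ($Z = -4 - 7960 = -7964$)
$Z + w{\left(201,197 \right)} = -7964 + \left(197 + 201 + 197^{2}\right) = -7964 + \left(197 + 201 + 38809\right) = -7964 + 39207 = 31243$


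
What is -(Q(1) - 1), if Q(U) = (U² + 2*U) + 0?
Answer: -2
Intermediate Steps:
Q(U) = U² + 2*U
-(Q(1) - 1) = -(1*(2 + 1) - 1) = -(1*3 - 1) = -(3 - 1) = -1*2 = -2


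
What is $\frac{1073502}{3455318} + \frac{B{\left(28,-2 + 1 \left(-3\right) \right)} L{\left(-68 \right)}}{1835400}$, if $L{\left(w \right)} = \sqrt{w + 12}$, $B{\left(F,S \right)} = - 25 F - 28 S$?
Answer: $\frac{536751}{1727659} - \frac{4 i \sqrt{14}}{6555} \approx 0.31068 - 0.0022832 i$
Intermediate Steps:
$B{\left(F,S \right)} = - 28 S - 25 F$
$L{\left(w \right)} = \sqrt{12 + w}$
$\frac{1073502}{3455318} + \frac{B{\left(28,-2 + 1 \left(-3\right) \right)} L{\left(-68 \right)}}{1835400} = \frac{1073502}{3455318} + \frac{\left(- 28 \left(-2 + 1 \left(-3\right)\right) - 700\right) \sqrt{12 - 68}}{1835400} = 1073502 \cdot \frac{1}{3455318} + \left(- 28 \left(-2 - 3\right) - 700\right) \sqrt{-56} \cdot \frac{1}{1835400} = \frac{536751}{1727659} + \left(\left(-28\right) \left(-5\right) - 700\right) 2 i \sqrt{14} \cdot \frac{1}{1835400} = \frac{536751}{1727659} + \left(140 - 700\right) 2 i \sqrt{14} \cdot \frac{1}{1835400} = \frac{536751}{1727659} + - 560 \cdot 2 i \sqrt{14} \cdot \frac{1}{1835400} = \frac{536751}{1727659} + - 1120 i \sqrt{14} \cdot \frac{1}{1835400} = \frac{536751}{1727659} - \frac{4 i \sqrt{14}}{6555}$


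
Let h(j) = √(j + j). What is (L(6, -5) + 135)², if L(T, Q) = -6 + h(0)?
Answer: 16641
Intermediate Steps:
h(j) = √2*√j (h(j) = √(2*j) = √2*√j)
L(T, Q) = -6 (L(T, Q) = -6 + √2*√0 = -6 + √2*0 = -6 + 0 = -6)
(L(6, -5) + 135)² = (-6 + 135)² = 129² = 16641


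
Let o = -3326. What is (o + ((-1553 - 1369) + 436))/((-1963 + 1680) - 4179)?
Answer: 2906/2231 ≈ 1.3026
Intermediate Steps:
(o + ((-1553 - 1369) + 436))/((-1963 + 1680) - 4179) = (-3326 + ((-1553 - 1369) + 436))/((-1963 + 1680) - 4179) = (-3326 + (-2922 + 436))/(-283 - 4179) = (-3326 - 2486)/(-4462) = -5812*(-1/4462) = 2906/2231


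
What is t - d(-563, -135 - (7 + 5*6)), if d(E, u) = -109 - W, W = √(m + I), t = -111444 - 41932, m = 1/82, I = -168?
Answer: -153267 + 5*I*√45182/82 ≈ -1.5327e+5 + 12.961*I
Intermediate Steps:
m = 1/82 ≈ 0.012195
t = -153376
W = 5*I*√45182/82 (W = √(1/82 - 168) = √(-13775/82) = 5*I*√45182/82 ≈ 12.961*I)
d(E, u) = -109 - 5*I*√45182/82
t - d(-563, -135 - (7 + 5*6)) = -153376 - (-109 - 5*I*√45182/82) = -153376 + (109 + 5*I*√45182/82) = -153267 + 5*I*√45182/82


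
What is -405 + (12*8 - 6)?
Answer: -315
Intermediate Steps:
-405 + (12*8 - 6) = -405 + (96 - 6) = -405 + 90 = -315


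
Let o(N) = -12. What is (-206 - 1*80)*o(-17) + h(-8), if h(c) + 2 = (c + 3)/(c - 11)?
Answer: 65175/19 ≈ 3430.3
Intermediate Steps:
h(c) = -2 + (3 + c)/(-11 + c) (h(c) = -2 + (c + 3)/(c - 11) = -2 + (3 + c)/(-11 + c))
(-206 - 1*80)*o(-17) + h(-8) = (-206 - 1*80)*(-12) + (25 - 1*(-8))/(-11 - 8) = (-206 - 80)*(-12) + (25 + 8)/(-19) = -286*(-12) - 1/19*33 = 3432 - 33/19 = 65175/19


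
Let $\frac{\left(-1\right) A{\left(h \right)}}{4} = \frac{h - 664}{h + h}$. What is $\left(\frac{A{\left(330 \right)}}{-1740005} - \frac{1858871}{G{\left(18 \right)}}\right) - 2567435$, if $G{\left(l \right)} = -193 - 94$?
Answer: $- \frac{30145380486621344}{11771133825} \approx -2.561 \cdot 10^{6}$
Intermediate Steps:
$G{\left(l \right)} = -287$ ($G{\left(l \right)} = -193 - 94 = -287$)
$A{\left(h \right)} = - \frac{2 \left(-664 + h\right)}{h}$ ($A{\left(h \right)} = - 4 \frac{h - 664}{h + h} = - 4 \frac{-664 + h}{2 h} = - \frac{2 \left(-664 + h\right)}{h}$)
$\left(\frac{A{\left(330 \right)}}{-1740005} - \frac{1858871}{G{\left(18 \right)}}\right) - 2567435 = \left(\frac{-2 + \frac{1328}{330}}{-1740005} - \frac{1858871}{-287}\right) - 2567435 = \left(\left(-2 + 1328 \cdot \frac{1}{330}\right) \left(- \frac{1}{1740005}\right) - - \frac{265553}{41}\right) - 2567435 = \left(\left(-2 + \frac{664}{165}\right) \left(- \frac{1}{1740005}\right) + \frac{265553}{41}\right) - 2567435 = \left(\frac{334}{165} \left(- \frac{1}{1740005}\right) + \frac{265553}{41}\right) - 2567435 = \left(- \frac{334}{287100825} + \frac{265553}{41}\right) - 2567435 = \frac{76240485367531}{11771133825} - 2567435 = - \frac{30145380486621344}{11771133825}$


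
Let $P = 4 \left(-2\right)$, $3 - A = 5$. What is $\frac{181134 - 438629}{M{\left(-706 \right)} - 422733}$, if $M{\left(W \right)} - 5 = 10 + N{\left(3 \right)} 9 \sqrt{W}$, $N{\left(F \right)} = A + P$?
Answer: $\frac{18141295235}{29782704354} - \frac{1287475 i \sqrt{706}}{9927568118} \approx 0.60912 - 0.0034459 i$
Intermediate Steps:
$A = -2$ ($A = 3 - 5 = -2$)
$P = -8$
$N{\left(F \right)} = -10$ ($N{\left(F \right)} = -2 - 8 = -10$)
$M{\left(W \right)} = 15 - 90 \sqrt{W}$ ($M{\left(W \right)} = 5 - \left(-10 + 10 \cdot 9 \sqrt{W}\right) = 5 - \left(-10 + 90 \sqrt{W}\right) = 15 - 90 \sqrt{W}$)
$\frac{181134 - 438629}{M{\left(-706 \right)} - 422733} = \frac{181134 - 438629}{\left(15 - 90 \sqrt{-706}\right) - 422733} = - \frac{257495}{\left(15 - 90 i \sqrt{706}\right) - 422733} = - \frac{257495}{-422718 - 90 i \sqrt{706}}$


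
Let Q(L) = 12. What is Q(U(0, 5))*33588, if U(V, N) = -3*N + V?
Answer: 403056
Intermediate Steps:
U(V, N) = V - 3*N
Q(U(0, 5))*33588 = 12*33588 = 403056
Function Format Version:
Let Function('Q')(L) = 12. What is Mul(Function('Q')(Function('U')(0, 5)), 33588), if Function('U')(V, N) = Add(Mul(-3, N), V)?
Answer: 403056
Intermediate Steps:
Function('U')(V, N) = Add(V, Mul(-3, N))
Mul(Function('Q')(Function('U')(0, 5)), 33588) = Mul(12, 33588) = 403056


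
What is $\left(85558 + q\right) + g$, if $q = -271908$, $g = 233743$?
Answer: $47393$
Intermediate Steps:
$\left(85558 + q\right) + g = \left(85558 - 271908\right) + 233743 = -186350 + 233743 = 47393$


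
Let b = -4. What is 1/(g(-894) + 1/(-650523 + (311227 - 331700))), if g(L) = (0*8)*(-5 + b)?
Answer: -670996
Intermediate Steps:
g(L) = 0 (g(L) = (0*8)*(-5 - 4) = 0*(-9) = 0)
1/(g(-894) + 1/(-650523 + (311227 - 331700))) = 1/(0 + 1/(-650523 + (311227 - 331700))) = 1/(0 + 1/(-650523 - 20473)) = 1/(0 + 1/(-670996)) = 1/(0 - 1/670996) = 1/(-1/670996) = -670996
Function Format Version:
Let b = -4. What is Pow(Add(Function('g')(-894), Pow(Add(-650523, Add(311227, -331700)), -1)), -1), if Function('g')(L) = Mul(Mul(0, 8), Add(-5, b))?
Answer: -670996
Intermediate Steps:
Function('g')(L) = 0 (Function('g')(L) = Mul(Mul(0, 8), Add(-5, -4)) = Mul(0, -9) = 0)
Pow(Add(Function('g')(-894), Pow(Add(-650523, Add(311227, -331700)), -1)), -1) = Pow(Add(0, Pow(Add(-650523, Add(311227, -331700)), -1)), -1) = Pow(Add(0, Pow(Add(-650523, -20473), -1)), -1) = Pow(Add(0, Pow(-670996, -1)), -1) = Pow(Add(0, Rational(-1, 670996)), -1) = Pow(Rational(-1, 670996), -1) = -670996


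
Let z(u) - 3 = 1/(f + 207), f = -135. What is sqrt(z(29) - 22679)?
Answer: I*sqrt(3265342)/12 ≈ 150.59*I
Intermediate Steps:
z(u) = 217/72 (z(u) = 3 + 1/(-135 + 207) = 3 + 1/72 = 217/72)
sqrt(z(29) - 22679) = sqrt(217/72 - 22679) = sqrt(-1632671/72) = I*sqrt(3265342)/12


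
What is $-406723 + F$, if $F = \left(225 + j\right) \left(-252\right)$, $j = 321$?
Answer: $-544315$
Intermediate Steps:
$F = -137592$ ($F = \left(225 + 321\right) \left(-252\right) = 546 \left(-252\right) = -137592$)
$-406723 + F = -406723 - 137592 = -544315$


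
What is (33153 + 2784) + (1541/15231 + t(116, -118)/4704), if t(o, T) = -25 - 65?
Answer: 429128434127/11941104 ≈ 35937.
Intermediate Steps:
t(o, T) = -90
(33153 + 2784) + (1541/15231 + t(116, -118)/4704) = (33153 + 2784) + (1541/15231 - 90/4704) = 35937 + (1541*(1/15231) - 90*1/4704) = 35937 + (1541/15231 - 15/784) = 35937 + 979679/11941104 = 429128434127/11941104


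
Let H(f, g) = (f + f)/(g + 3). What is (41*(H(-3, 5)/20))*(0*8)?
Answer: 0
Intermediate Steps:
H(f, g) = 2*f/(3 + g) (H(f, g) = (2*f)/(3 + g) = 2*f/(3 + g))
(41*(H(-3, 5)/20))*(0*8) = (41*((2*(-3)/(3 + 5))/20))*(0*8) = (41*((2*(-3)/8)*(1/20)))*0 = (41*((2*(-3)*(1/8))*(1/20)))*0 = (41*(-3/4*1/20))*0 = (41*(-3/80))*0 = -123/80*0 = 0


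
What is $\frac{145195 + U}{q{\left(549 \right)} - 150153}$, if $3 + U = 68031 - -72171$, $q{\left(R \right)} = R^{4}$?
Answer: $\frac{142697}{45421206324} \approx 3.1416 \cdot 10^{-6}$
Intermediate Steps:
$U = 140199$ ($U = -3 + \left(68031 - -72171\right) = -3 + \left(68031 + 72171\right) = -3 + 140202 = 140199$)
$\frac{145195 + U}{q{\left(549 \right)} - 150153} = \frac{145195 + 140199}{549^{4} - 150153} = \frac{285394}{90842562801 - 150153} = \frac{285394}{90842412648} = 285394 \cdot \frac{1}{90842412648} = \frac{142697}{45421206324}$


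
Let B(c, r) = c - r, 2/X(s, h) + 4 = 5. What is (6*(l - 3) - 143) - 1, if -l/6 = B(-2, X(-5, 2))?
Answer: -18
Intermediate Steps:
X(s, h) = 2 (X(s, h) = 2/(-4 + 5) = 2/1 = 2*1 = 2)
l = 24 (l = -6*(-2 - 1*2) = -6*(-2 - 2) = -6*(-4) = 24)
(6*(l - 3) - 143) - 1 = (6*(24 - 3) - 143) - 1 = (6*21 - 143) - 1 = (126 - 143) - 1 = -17 - 1 = -18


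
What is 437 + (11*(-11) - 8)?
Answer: 308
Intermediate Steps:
437 + (11*(-11) - 8) = 437 + (-121 - 8) = 437 - 129 = 308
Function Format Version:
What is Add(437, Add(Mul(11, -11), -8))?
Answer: 308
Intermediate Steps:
Add(437, Add(Mul(11, -11), -8)) = Add(437, Add(-121, -8)) = Add(437, -129) = 308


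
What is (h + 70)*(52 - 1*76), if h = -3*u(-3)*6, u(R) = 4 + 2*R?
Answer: -2544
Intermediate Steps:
h = 36 (h = -3*(4 + 2*(-3))*6 = -3*(4 - 6)*6 = -3*(-2)*6 = 6*6 = 36)
(h + 70)*(52 - 1*76) = (36 + 70)*(52 - 1*76) = 106*(52 - 76) = 106*(-24) = -2544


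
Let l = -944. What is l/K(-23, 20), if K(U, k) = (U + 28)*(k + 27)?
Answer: -944/235 ≈ -4.0170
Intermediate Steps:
K(U, k) = (27 + k)*(28 + U) (K(U, k) = (28 + U)*(27 + k) = (27 + k)*(28 + U))
l/K(-23, 20) = -944/(756 + 27*(-23) + 28*20 - 23*20) = -944/(756 - 621 + 560 - 460) = -944/235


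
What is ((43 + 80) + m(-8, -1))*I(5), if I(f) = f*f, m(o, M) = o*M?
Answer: 3275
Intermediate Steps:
m(o, M) = M*o
I(f) = f²
((43 + 80) + m(-8, -1))*I(5) = ((43 + 80) - 1*(-8))*5² = (123 + 8)*25 = 131*25 = 3275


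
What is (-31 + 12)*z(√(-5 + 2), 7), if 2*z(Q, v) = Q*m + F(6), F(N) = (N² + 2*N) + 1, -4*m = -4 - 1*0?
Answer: -931/2 - 19*I*√3/2 ≈ -465.5 - 16.454*I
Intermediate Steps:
m = 1 (m = -(-4 - 1*0)/4 = -(-4 + 0)/4 = -¼*(-4) = 1)
F(N) = 1 + N² + 2*N
z(Q, v) = 49/2 + Q/2 (z(Q, v) = (Q*1 + (1 + 6² + 2*6))/2 = (Q + (1 + 36 + 12))/2 = (Q + 49)/2 = (49 + Q)/2 = 49/2 + Q/2)
(-31 + 12)*z(√(-5 + 2), 7) = (-31 + 12)*(49/2 + √(-5 + 2)/2) = -19*(49/2 + √(-3)/2) = -19*(49/2 + (I*√3)/2) = -19*(49/2 + I*√3/2) = -931/2 - 19*I*√3/2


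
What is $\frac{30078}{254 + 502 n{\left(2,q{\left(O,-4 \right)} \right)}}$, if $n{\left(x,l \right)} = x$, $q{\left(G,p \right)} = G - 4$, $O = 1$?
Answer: $\frac{15039}{629} \approx 23.909$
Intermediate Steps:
$q{\left(G,p \right)} = -4 + G$
$\frac{30078}{254 + 502 n{\left(2,q{\left(O,-4 \right)} \right)}} = \frac{30078}{254 + 502 \cdot 2} = \frac{30078}{254 + 1004} = \frac{30078}{1258} = 30078 \cdot \frac{1}{1258} = \frac{15039}{629}$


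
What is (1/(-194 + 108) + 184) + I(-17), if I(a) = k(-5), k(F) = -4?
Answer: 15479/86 ≈ 179.99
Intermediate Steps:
I(a) = -4
(1/(-194 + 108) + 184) + I(-17) = (1/(-194 + 108) + 184) - 4 = (1/(-86) + 184) - 4 = (-1/86 + 184) - 4 = 15823/86 - 4 = 15479/86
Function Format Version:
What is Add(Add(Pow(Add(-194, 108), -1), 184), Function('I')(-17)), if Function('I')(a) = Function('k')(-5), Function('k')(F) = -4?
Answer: Rational(15479, 86) ≈ 179.99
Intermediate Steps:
Function('I')(a) = -4
Add(Add(Pow(Add(-194, 108), -1), 184), Function('I')(-17)) = Add(Add(Pow(Add(-194, 108), -1), 184), -4) = Add(Add(Pow(-86, -1), 184), -4) = Add(Add(Rational(-1, 86), 184), -4) = Add(Rational(15823, 86), -4) = Rational(15479, 86)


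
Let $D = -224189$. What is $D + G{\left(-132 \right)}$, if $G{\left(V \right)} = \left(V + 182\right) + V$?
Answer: $-224271$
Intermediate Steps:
$G{\left(V \right)} = 182 + 2 V$ ($G{\left(V \right)} = \left(182 + V\right) + V = 182 + 2 V$)
$D + G{\left(-132 \right)} = -224189 + \left(182 + 2 \left(-132\right)\right) = -224189 + \left(182 - 264\right) = -224189 - 82 = -224271$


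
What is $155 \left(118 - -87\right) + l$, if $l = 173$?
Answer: $31948$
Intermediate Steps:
$155 \left(118 - -87\right) + l = 155 \left(118 - -87\right) + 173 = 155 \left(118 + 87\right) + 173 = 155 \cdot 205 + 173 = 31775 + 173 = 31948$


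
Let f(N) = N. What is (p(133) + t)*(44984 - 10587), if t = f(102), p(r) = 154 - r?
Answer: 4230831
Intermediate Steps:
t = 102
(p(133) + t)*(44984 - 10587) = ((154 - 1*133) + 102)*(44984 - 10587) = ((154 - 133) + 102)*34397 = (21 + 102)*34397 = 123*34397 = 4230831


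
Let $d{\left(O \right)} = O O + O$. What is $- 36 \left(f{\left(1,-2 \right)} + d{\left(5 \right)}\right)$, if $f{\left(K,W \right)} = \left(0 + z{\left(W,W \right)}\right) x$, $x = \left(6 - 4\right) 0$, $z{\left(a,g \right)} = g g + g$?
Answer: $-1080$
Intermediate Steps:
$z{\left(a,g \right)} = g + g^{2}$ ($z{\left(a,g \right)} = g^{2} + g = g + g^{2}$)
$x = 0$ ($x = 2 \cdot 0 = 0$)
$f{\left(K,W \right)} = 0$ ($f{\left(K,W \right)} = \left(0 + W \left(1 + W\right)\right) 0 = W \left(1 + W\right) 0 = 0$)
$d{\left(O \right)} = O + O^{2}$ ($d{\left(O \right)} = O^{2} + O = O + O^{2}$)
$- 36 \left(f{\left(1,-2 \right)} + d{\left(5 \right)}\right) = - 36 \left(0 + 5 \left(1 + 5\right)\right) = - 36 \left(0 + 5 \cdot 6\right) = - 36 \left(0 + 30\right) = \left(-36\right) 30 = -1080$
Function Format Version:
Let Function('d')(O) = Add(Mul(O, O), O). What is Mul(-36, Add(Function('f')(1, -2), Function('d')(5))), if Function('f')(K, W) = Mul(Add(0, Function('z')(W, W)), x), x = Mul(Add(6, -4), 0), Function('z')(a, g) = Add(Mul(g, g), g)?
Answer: -1080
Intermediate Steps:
Function('z')(a, g) = Add(g, Pow(g, 2)) (Function('z')(a, g) = Add(Pow(g, 2), g) = Add(g, Pow(g, 2)))
x = 0 (x = Mul(2, 0) = 0)
Function('f')(K, W) = 0 (Function('f')(K, W) = Mul(Add(0, Mul(W, Add(1, W))), 0) = Mul(Mul(W, Add(1, W)), 0) = 0)
Function('d')(O) = Add(O, Pow(O, 2)) (Function('d')(O) = Add(Pow(O, 2), O) = Add(O, Pow(O, 2)))
Mul(-36, Add(Function('f')(1, -2), Function('d')(5))) = Mul(-36, Add(0, Mul(5, Add(1, 5)))) = Mul(-36, Add(0, Mul(5, 6))) = Mul(-36, Add(0, 30)) = Mul(-36, 30) = -1080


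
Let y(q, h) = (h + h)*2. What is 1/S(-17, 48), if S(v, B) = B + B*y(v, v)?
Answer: -1/3216 ≈ -0.00031095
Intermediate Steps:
y(q, h) = 4*h (y(q, h) = (2*h)*2 = 4*h)
S(v, B) = B + 4*B*v (S(v, B) = B + B*(4*v) = B + 4*B*v)
1/S(-17, 48) = 1/(48*(1 + 4*(-17))) = 1/(48*(1 - 68)) = 1/(48*(-67)) = 1/(-3216) = -1/3216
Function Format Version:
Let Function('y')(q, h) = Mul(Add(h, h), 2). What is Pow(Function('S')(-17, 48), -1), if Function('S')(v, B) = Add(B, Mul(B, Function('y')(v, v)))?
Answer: Rational(-1, 3216) ≈ -0.00031095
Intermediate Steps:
Function('y')(q, h) = Mul(4, h) (Function('y')(q, h) = Mul(Mul(2, h), 2) = Mul(4, h))
Function('S')(v, B) = Add(B, Mul(4, B, v)) (Function('S')(v, B) = Add(B, Mul(B, Mul(4, v))) = Add(B, Mul(4, B, v)))
Pow(Function('S')(-17, 48), -1) = Pow(Mul(48, Add(1, Mul(4, -17))), -1) = Pow(Mul(48, Add(1, -68)), -1) = Pow(Mul(48, -67), -1) = Pow(-3216, -1) = Rational(-1, 3216)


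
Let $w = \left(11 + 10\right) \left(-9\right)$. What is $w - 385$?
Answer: $-574$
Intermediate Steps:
$w = -189$ ($w = 21 \left(-9\right) = -189$)
$w - 385 = -189 - 385 = -574$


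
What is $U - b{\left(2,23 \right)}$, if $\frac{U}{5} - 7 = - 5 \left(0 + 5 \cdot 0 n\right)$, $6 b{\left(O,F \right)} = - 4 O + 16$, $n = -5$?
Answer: $\frac{101}{3} \approx 33.667$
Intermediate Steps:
$b{\left(O,F \right)} = \frac{8}{3} - \frac{2 O}{3}$ ($b{\left(O,F \right)} = \frac{- 4 O + 16}{6} = \frac{16 - 4 O}{6} = \frac{8}{3} - \frac{2 O}{3}$)
$U = 35$ ($U = 35 + 5 \left(- 5 \left(0 + 5 \cdot 0 \left(-5\right)\right)\right) = 35 + 5 \left(- 5 \left(0 + 0 \left(-5\right)\right)\right) = 35 + 5 \left(- 5 \left(0 + 0\right)\right) = 35 + 5 \left(\left(-5\right) 0\right) = 35 + 5 \cdot 0 = 35 + 0 = 35$)
$U - b{\left(2,23 \right)} = 35 - \left(\frac{8}{3} - \frac{4}{3}\right) = 35 - \frac{4}{3} = \frac{101}{3}$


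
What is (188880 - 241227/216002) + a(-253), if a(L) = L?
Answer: 40743568027/216002 ≈ 1.8863e+5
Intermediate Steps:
(188880 - 241227/216002) + a(-253) = (188880 - 241227/216002) - 253 = 40798216533/216002 - 253 = 40743568027/216002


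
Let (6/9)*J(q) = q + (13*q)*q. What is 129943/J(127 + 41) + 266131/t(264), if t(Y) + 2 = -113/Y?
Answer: -38685698228617/352947420 ≈ -1.0961e+5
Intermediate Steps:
t(Y) = -2 - 113/Y
J(q) = 3*q/2 + 39*q²/2 (J(q) = 3*(q + (13*q)*q)/2 = 3*(q + 13*q²)/2 = 3*q/2 + 39*q²/2)
129943/J(127 + 41) + 266131/t(264) = 129943/((3*(127 + 41)*(1 + 13*(127 + 41))/2)) + 266131/(-2 - 113/264) = 129943/(((3/2)*168*(1 + 13*168))) + 266131/(-2 - 113*1/264) = 129943/(((3/2)*168*(1 + 2184))) + 266131/(-2 - 113/264) = 129943/(((3/2)*168*2185)) + 266131/(-641/264) = 129943/550620 + 266131*(-264/641) = 129943*(1/550620) - 70258584/641 = 129943/550620 - 70258584/641 = -38685698228617/352947420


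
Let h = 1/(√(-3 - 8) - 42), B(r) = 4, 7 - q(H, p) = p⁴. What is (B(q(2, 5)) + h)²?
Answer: (7058 - I*√11)²/3150625 ≈ 15.811 - 0.01486*I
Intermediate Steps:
q(H, p) = 7 - p⁴
h = 1/(-42 + I*√11) (h = 1/(√(-11) - 42) = 1/(I*√11 - 42) = 1/(-42 + I*√11) ≈ -0.023662 - 0.0018685*I)
(B(q(2, 5)) + h)² = (4 + (-42/1775 - I*√11/1775))² = (7058/1775 - I*√11/1775)²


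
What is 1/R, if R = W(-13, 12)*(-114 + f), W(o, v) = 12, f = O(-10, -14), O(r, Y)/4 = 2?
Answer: -1/1272 ≈ -0.00078616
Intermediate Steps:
O(r, Y) = 8 (O(r, Y) = 4*2 = 8)
f = 8
R = -1272 (R = 12*(-114 + 8) = 12*(-106) = -1272)
1/R = 1/(-1272) = -1/1272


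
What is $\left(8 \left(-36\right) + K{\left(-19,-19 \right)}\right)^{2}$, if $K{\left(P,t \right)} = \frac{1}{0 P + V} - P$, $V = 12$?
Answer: $\frac{10413529}{144} \approx 72316.0$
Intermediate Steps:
$K{\left(P,t \right)} = \frac{1}{12} - P$ ($K{\left(P,t \right)} = \frac{1}{0 P + 12} - P = \frac{1}{0 + 12} - P = \frac{1}{12} - P$)
$\left(8 \left(-36\right) + K{\left(-19,-19 \right)}\right)^{2} = \left(8 \left(-36\right) + \left(\frac{1}{12} - -19\right)\right)^{2} = \left(-288 + \left(\frac{1}{12} + 19\right)\right)^{2} = \left(-288 + \frac{229}{12}\right)^{2} = \left(- \frac{3227}{12}\right)^{2} = \frac{10413529}{144}$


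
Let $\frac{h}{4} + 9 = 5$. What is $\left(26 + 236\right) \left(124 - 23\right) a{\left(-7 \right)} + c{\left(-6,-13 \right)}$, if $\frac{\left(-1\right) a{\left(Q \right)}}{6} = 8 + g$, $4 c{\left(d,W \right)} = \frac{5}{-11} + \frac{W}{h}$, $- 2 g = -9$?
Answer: $- \frac{1397193537}{704} \approx -1.9847 \cdot 10^{6}$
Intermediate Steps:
$g = \frac{9}{2}$ ($g = \left(- \frac{1}{2}\right) \left(-9\right) = \frac{9}{2} \approx 4.5$)
$h = -16$ ($h = -36 + 4 \cdot 5 = -36 + 20 = -16$)
$c{\left(d,W \right)} = - \frac{5}{44} - \frac{W}{64}$ ($c{\left(d,W \right)} = \frac{\frac{5}{-11} + \frac{W}{-16}}{4} = \frac{5 \left(- \frac{1}{11}\right) + W \left(- \frac{1}{16}\right)}{4} = \frac{- \frac{5}{11} - \frac{W}{16}}{4} = - \frac{5}{44} - \frac{W}{64}$)
$a{\left(Q \right)} = -75$ ($a{\left(Q \right)} = - 6 \left(8 + \frac{9}{2}\right) = \left(-6\right) \frac{25}{2} = -75$)
$\left(26 + 236\right) \left(124 - 23\right) a{\left(-7 \right)} + c{\left(-6,-13 \right)} = \left(26 + 236\right) \left(124 - 23\right) \left(-75\right) - - \frac{63}{704} = 262 \cdot 101 \left(-75\right) + \left(- \frac{5}{44} + \frac{13}{64}\right) = 26462 \left(-75\right) + \frac{63}{704} = -1984650 + \frac{63}{704} = - \frac{1397193537}{704}$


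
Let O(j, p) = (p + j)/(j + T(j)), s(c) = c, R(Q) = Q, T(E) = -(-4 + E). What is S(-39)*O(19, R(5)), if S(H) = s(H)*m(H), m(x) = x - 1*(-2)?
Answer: 8658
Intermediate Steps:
T(E) = 4 - E
m(x) = 2 + x (m(x) = x + 2 = 2 + x)
O(j, p) = j/4 + p/4 (O(j, p) = (p + j)/(j + (4 - j)) = (j + p)/4 = (j + p)*(¼) = j/4 + p/4)
S(H) = H*(2 + H)
S(-39)*O(19, R(5)) = (-39*(2 - 39))*((¼)*19 + (¼)*5) = (-39*(-37))*(19/4 + 5/4) = 1443*6 = 8658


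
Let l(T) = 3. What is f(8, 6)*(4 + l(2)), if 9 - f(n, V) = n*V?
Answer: -273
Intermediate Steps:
f(n, V) = 9 - V*n (f(n, V) = 9 - n*V = 9 - V*n)
f(8, 6)*(4 + l(2)) = (9 - 1*6*8)*(4 + 3) = (9 - 48)*7 = -39*7 = -273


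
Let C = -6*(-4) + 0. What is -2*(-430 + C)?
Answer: 812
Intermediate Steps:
C = 24 (C = 24 + 0 = 24)
-2*(-430 + C) = -2*(-430 + 24) = -2*(-406) = 812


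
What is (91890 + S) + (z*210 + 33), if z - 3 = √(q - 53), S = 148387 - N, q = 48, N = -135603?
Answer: 376543 + 210*I*√5 ≈ 3.7654e+5 + 469.57*I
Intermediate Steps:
S = 283990 (S = 148387 - 1*(-135603) = 148387 + 135603 = 283990)
z = 3 + I*√5 (z = 3 + √(48 - 53) = 3 + √(-5) = 3 + I*√5 ≈ 3.0 + 2.2361*I)
(91890 + S) + (z*210 + 33) = (91890 + 283990) + ((3 + I*√5)*210 + 33) = 375880 + ((630 + 210*I*√5) + 33) = 375880 + (663 + 210*I*√5) = 376543 + 210*I*√5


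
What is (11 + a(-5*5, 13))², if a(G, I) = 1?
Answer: 144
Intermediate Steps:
(11 + a(-5*5, 13))² = (11 + 1)² = 12² = 144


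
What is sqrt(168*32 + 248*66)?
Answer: 12*sqrt(151) ≈ 147.46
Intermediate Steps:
sqrt(168*32 + 248*66) = sqrt(5376 + 16368) = sqrt(21744) = 12*sqrt(151)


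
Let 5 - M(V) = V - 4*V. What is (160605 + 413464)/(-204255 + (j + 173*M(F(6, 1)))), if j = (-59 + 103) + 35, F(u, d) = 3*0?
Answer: -574069/203311 ≈ -2.8236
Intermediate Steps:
F(u, d) = 0
M(V) = 5 + 3*V (M(V) = 5 - (V - 4*V) = 5 - (-3)*V = 5 + 3*V)
j = 79 (j = 44 + 35 = 79)
(160605 + 413464)/(-204255 + (j + 173*M(F(6, 1)))) = (160605 + 413464)/(-204255 + (79 + 173*(5 + 3*0))) = 574069/(-204255 + (79 + 173*(5 + 0))) = 574069/(-204255 + (79 + 173*5)) = 574069/(-204255 + (79 + 865)) = 574069/(-204255 + 944) = 574069/(-203311) = 574069*(-1/203311) = -574069/203311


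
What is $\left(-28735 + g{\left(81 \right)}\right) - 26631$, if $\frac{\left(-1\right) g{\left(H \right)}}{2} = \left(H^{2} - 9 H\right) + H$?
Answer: $-67192$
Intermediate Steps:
$g{\left(H \right)} = - 2 H^{2} + 16 H$ ($g{\left(H \right)} = - 2 \left(\left(H^{2} - 9 H\right) + H\right) = - 2 \left(H^{2} - 8 H\right) = - 2 H^{2} + 16 H$)
$\left(-28735 + g{\left(81 \right)}\right) - 26631 = \left(-28735 + 2 \cdot 81 \left(8 - 81\right)\right) - 26631 = \left(-28735 + 2 \cdot 81 \left(-73\right)\right) - 26631 = \left(-28735 - 11826\right) - 26631 = -40561 - 26631 = -67192$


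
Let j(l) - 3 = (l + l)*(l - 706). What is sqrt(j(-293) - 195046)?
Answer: sqrt(390371) ≈ 624.80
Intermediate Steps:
j(l) = 3 + 2*l*(-706 + l) (j(l) = 3 + (l + l)*(l - 706) = 3 + (2*l)*(-706 + l) = 3 + 2*l*(-706 + l))
sqrt(j(-293) - 195046) = sqrt((3 - 1412*(-293) + 2*(-293)**2) - 195046) = sqrt((3 + 413716 + 2*85849) - 195046) = sqrt((3 + 413716 + 171698) - 195046) = sqrt(585417 - 195046) = sqrt(390371)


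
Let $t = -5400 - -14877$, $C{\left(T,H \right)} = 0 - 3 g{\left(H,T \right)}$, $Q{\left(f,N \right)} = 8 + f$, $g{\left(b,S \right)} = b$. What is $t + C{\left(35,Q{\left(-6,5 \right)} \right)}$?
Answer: $9471$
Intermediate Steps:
$C{\left(T,H \right)} = - 3 H$ ($C{\left(T,H \right)} = 0 - 3 H = - 3 H$)
$t = 9477$ ($t = -5400 + 14877 = 9477$)
$t + C{\left(35,Q{\left(-6,5 \right)} \right)} = 9477 - 3 \left(8 - 6\right) = 9477 - 6 = 9471$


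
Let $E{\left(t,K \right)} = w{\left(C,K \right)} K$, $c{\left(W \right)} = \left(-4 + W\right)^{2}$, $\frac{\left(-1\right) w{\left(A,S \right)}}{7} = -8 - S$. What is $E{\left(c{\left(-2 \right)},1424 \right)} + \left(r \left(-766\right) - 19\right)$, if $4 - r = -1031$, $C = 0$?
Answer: $13481347$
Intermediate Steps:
$w{\left(A,S \right)} = 56 + 7 S$ ($w{\left(A,S \right)} = - 7 \left(-8 - S\right) = 56 + 7 S$)
$r = 1035$ ($r = 4 - -1031 = 4 + 1031 = 1035$)
$E{\left(t,K \right)} = K \left(56 + 7 K\right)$ ($E{\left(t,K \right)} = \left(56 + 7 K\right) K = K \left(56 + 7 K\right)$)
$E{\left(c{\left(-2 \right)},1424 \right)} + \left(r \left(-766\right) - 19\right) = 7 \cdot 1424 \left(8 + 1424\right) + \left(1035 \left(-766\right) - 19\right) = 7 \cdot 1424 \cdot 1432 - 792829 = 14274176 - 792829 = 13481347$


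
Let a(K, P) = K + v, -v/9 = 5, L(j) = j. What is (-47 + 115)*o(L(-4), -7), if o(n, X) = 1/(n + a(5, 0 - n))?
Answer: -17/11 ≈ -1.5455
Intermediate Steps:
v = -45 (v = -9*5 = -45)
a(K, P) = -45 + K (a(K, P) = K - 45 = -45 + K)
o(n, X) = 1/(-40 + n) (o(n, X) = 1/(n + (-45 + 5)) = 1/(n - 40) = 1/(-40 + n))
(-47 + 115)*o(L(-4), -7) = (-47 + 115)/(-40 - 4) = 68/(-44) = 68*(-1/44) = -17/11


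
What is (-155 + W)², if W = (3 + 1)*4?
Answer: 19321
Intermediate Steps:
W = 16 (W = 4*4 = 16)
(-155 + W)² = (-155 + 16)² = (-139)² = 19321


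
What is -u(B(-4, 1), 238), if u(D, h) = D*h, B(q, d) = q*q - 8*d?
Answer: -1904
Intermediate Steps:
B(q, d) = q² - 8*d
-u(B(-4, 1), 238) = -((-4)² - 8*1)*238 = -(16 - 8)*238 = -8*238 = -1*1904 = -1904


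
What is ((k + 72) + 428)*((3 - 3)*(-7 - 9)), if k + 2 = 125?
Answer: 0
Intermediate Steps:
k = 123 (k = -2 + 125 = 123)
((k + 72) + 428)*((3 - 3)*(-7 - 9)) = ((123 + 72) + 428)*((3 - 3)*(-7 - 9)) = (195 + 428)*(0*(-16)) = 623*0 = 0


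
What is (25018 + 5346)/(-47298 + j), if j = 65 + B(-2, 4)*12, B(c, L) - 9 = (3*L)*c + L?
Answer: -30364/47365 ≈ -0.64106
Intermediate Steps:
B(c, L) = 9 + L + 3*L*c (B(c, L) = 9 + ((3*L)*c + L) = 9 + (3*L*c + L) = 9 + (L + 3*L*c) = 9 + L + 3*L*c)
j = -67 (j = 65 + (9 + 4 + 3*4*(-2))*12 = 65 + (9 + 4 - 24)*12 = 65 - 11*12 = 65 - 132 = -67)
(25018 + 5346)/(-47298 + j) = (25018 + 5346)/(-47298 - 67) = 30364/(-47365) = 30364*(-1/47365) = -30364/47365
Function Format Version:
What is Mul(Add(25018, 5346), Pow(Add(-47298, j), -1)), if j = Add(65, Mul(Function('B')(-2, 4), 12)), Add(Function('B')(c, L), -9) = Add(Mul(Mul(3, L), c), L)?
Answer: Rational(-30364, 47365) ≈ -0.64106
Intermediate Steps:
Function('B')(c, L) = Add(9, L, Mul(3, L, c)) (Function('B')(c, L) = Add(9, Add(Mul(Mul(3, L), c), L)) = Add(9, Add(Mul(3, L, c), L)) = Add(9, Add(L, Mul(3, L, c))) = Add(9, L, Mul(3, L, c)))
j = -67 (j = Add(65, Mul(Add(9, 4, Mul(3, 4, -2)), 12)) = Add(65, Mul(Add(9, 4, -24), 12)) = Add(65, Mul(-11, 12)) = Add(65, -132) = -67)
Mul(Add(25018, 5346), Pow(Add(-47298, j), -1)) = Mul(Add(25018, 5346), Pow(Add(-47298, -67), -1)) = Mul(30364, Pow(-47365, -1)) = Mul(30364, Rational(-1, 47365)) = Rational(-30364, 47365)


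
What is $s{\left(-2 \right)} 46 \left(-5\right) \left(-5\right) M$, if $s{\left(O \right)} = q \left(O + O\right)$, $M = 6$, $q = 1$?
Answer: $-27600$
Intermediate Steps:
$s{\left(O \right)} = 2 O$ ($s{\left(O \right)} = 1 \left(O + O\right) = 1 \cdot 2 O = 2 O$)
$s{\left(-2 \right)} 46 \left(-5\right) \left(-5\right) M = 2 \left(-2\right) 46 \left(-5\right) \left(-5\right) 6 = \left(-4\right) 46 \cdot 25 \cdot 6 = \left(-184\right) 150 = -27600$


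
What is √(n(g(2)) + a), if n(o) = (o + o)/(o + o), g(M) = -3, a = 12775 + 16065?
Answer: √28841 ≈ 169.83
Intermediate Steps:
a = 28840
n(o) = 1 (n(o) = (2*o)/((2*o)) = (2*o)*(1/(2*o)) = 1)
√(n(g(2)) + a) = √(1 + 28840) = √28841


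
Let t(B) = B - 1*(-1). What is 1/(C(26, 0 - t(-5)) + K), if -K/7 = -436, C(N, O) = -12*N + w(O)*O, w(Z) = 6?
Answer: 1/2764 ≈ 0.00036179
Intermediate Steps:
t(B) = 1 + B (t(B) = B + 1 = 1 + B)
C(N, O) = -12*N + 6*O
K = 3052 (K = -7*(-436) = 3052)
1/(C(26, 0 - t(-5)) + K) = 1/((-12*26 + 6*(0 - (1 - 5))) + 3052) = 1/((-312 + 6*(0 - 1*(-4))) + 3052) = 1/((-312 + 6*(0 + 4)) + 3052) = 1/((-312 + 6*4) + 3052) = 1/((-312 + 24) + 3052) = 1/(-288 + 3052) = 1/2764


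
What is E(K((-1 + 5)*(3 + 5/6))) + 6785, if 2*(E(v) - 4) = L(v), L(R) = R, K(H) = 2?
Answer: 6790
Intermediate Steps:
E(v) = 4 + v/2
E(K((-1 + 5)*(3 + 5/6))) + 6785 = (4 + (½)*2) + 6785 = (4 + 1) + 6785 = 5 + 6785 = 6790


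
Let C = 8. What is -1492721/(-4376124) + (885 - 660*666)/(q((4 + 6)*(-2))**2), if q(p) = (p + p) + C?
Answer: -479541912349/1120287744 ≈ -428.05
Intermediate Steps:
q(p) = 8 + 2*p (q(p) = (p + p) + 8 = 2*p + 8 = 8 + 2*p)
-1492721/(-4376124) + (885 - 660*666)/(q((4 + 6)*(-2))**2) = -1492721/(-4376124) + (885 - 660*666)/((8 + 2*((4 + 6)*(-2)))**2) = -1492721*(-1/4376124) + (885 - 439560)/((8 + 2*(10*(-2)))**2) = 1492721/4376124 - 438675/(8 + 2*(-20))**2 = 1492721/4376124 - 438675/(8 - 40)**2 = 1492721/4376124 - 438675/((-32)**2) = 1492721/4376124 - 438675/1024 = -479541912349/1120287744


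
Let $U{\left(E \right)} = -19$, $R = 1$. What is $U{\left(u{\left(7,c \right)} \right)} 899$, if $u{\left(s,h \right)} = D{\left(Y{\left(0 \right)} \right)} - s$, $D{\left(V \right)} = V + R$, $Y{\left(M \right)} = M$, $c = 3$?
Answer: $-17081$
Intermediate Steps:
$D{\left(V \right)} = 1 + V$ ($D{\left(V \right)} = V + 1 = 1 + V$)
$u{\left(s,h \right)} = 1 - s$ ($u{\left(s,h \right)} = \left(1 + 0\right) - s = 1 - s$)
$U{\left(u{\left(7,c \right)} \right)} 899 = \left(-19\right) 899 = -17081$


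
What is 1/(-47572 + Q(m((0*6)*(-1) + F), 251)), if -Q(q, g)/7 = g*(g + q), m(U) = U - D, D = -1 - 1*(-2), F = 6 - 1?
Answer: -1/495607 ≈ -2.0177e-6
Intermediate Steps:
F = 5
D = 1 (D = -1 + 2 = 1)
m(U) = -1 + U (m(U) = U - 1*1 = U - 1 = -1 + U)
Q(q, g) = -7*g*(g + q)
1/(-47572 + Q(m((0*6)*(-1) + F), 251)) = 1/(-47572 - 7*251*(251 + (-1 + ((0*6)*(-1) + 5)))) = 1/(-47572 - 7*251*(251 + (-1 + (0*(-1) + 5)))) = 1/(-47572 - 7*251*(251 + (-1 + (0 + 5)))) = 1/(-47572 - 7*251*(251 + (-1 + 5))) = 1/(-47572 - 7*251*(251 + 4)) = 1/(-47572 - 7*251*255) = 1/(-47572 - 448035) = 1/(-495607) = -1/495607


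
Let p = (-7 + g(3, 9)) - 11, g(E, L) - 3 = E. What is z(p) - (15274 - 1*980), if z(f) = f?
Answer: -14306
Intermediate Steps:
g(E, L) = 3 + E
p = -12 (p = (-7 + (3 + 3)) - 11 = (-7 + 6) - 11 = -1 - 11 = -12)
z(p) - (15274 - 1*980) = -12 - (15274 - 1*980) = -12 - (15274 - 980) = -12 - 1*14294 = -12 - 14294 = -14306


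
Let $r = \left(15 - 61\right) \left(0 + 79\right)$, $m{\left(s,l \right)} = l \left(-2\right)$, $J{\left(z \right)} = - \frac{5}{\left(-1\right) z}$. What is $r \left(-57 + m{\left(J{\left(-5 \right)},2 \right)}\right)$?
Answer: $221674$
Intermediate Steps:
$J{\left(z \right)} = \frac{5}{z}$ ($J{\left(z \right)} = - 5 \left(- \frac{1}{z}\right) = \frac{5}{z}$)
$m{\left(s,l \right)} = - 2 l$
$r = -3634$ ($r = \left(-46\right) 79 = -3634$)
$r \left(-57 + m{\left(J{\left(-5 \right)},2 \right)}\right) = - 3634 \left(-57 - 4\right) = \left(-3634\right) \left(-61\right) = 221674$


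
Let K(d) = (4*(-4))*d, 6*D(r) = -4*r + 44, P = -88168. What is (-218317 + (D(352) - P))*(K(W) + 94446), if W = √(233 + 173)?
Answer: -12313523178 + 6258064*√406/3 ≈ -1.2271e+10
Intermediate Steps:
D(r) = 22/3 - 2*r/3 (D(r) = (-4*r + 44)/6 = (44 - 4*r)/6 = 22/3 - 2*r/3)
W = √406 ≈ 20.149
K(d) = -16*d
(-218317 + (D(352) - P))*(K(W) + 94446) = (-218317 + ((22/3 - ⅔*352) - 1*(-88168)))*(-16*√406 + 94446) = (-218317 + ((22/3 - 704/3) + 88168))*(94446 - 16*√406) = (-218317 + (-682/3 + 88168))*(94446 - 16*√406) = (-218317 + 263822/3)*(94446 - 16*√406) = -391129*(94446 - 16*√406)/3 = -12313523178 + 6258064*√406/3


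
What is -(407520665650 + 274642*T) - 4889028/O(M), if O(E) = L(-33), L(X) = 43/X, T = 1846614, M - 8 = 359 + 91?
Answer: -39331011059110/43 ≈ -9.1467e+11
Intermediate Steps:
M = 458 (M = 8 + (359 + 91) = 8 + 450 = 458)
O(E) = -43/33 (O(E) = 43/(-33) = 43*(-1/33) = -43/33)
-(407520665650 + 274642*T) - 4889028/O(M) = -274642/(1/(1483825 + 1846614)) - 4889028/(-43/33) = -274642/(1/3330439) - 4889028*(-33/43) = -274642/1/3330439 + 161337924/43 = -274642*3330439 + 161337924/43 = -914678427838 + 161337924/43 = -39331011059110/43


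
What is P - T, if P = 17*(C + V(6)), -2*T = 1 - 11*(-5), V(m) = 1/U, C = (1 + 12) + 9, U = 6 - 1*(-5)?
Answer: 4439/11 ≈ 403.55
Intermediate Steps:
U = 11 (U = 6 + 5 = 11)
C = 22 (C = 13 + 9 = 22)
V(m) = 1/11
T = -28 (T = -(1 - 11*(-5))/2 = -(1 + 55)/2 = -1/2*56 = -28)
P = 4131/11 (P = 17*(22 + 1/11) = 17*(243/11) = 4131/11 ≈ 375.55)
P - T = 4131/11 - 1*(-28) = 4131/11 + 28 = 4439/11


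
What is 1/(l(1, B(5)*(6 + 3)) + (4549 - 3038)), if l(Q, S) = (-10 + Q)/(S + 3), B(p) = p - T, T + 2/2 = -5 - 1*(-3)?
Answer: 25/37772 ≈ 0.00066187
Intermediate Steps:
T = -3 (T = -1 + (-5 - 1*(-3)) = -1 + (-5 + 3) = -1 - 2 = -3)
B(p) = 3 + p (B(p) = p - 1*(-3) = p + 3 = 3 + p)
l(Q, S) = (-10 + Q)/(3 + S)
1/(l(1, B(5)*(6 + 3)) + (4549 - 3038)) = 1/((-10 + 1)/(3 + (3 + 5)*(6 + 3)) + (4549 - 3038)) = 1/(-9/(3 + 8*9) + 1511) = 1/(-9/(3 + 72) + 1511) = 1/(-9/75 + 1511) = 1/((1/75)*(-9) + 1511) = 1/(-3/25 + 1511) = 1/(37772/25) = 25/37772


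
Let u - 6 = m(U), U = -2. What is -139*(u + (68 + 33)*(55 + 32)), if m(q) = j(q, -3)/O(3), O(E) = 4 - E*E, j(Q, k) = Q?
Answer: -6111413/5 ≈ -1.2223e+6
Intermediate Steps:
O(E) = 4 - E²
m(q) = -q/5 (m(q) = q/(4 - 1*3²) = q/(4 - 1*9) = q/(4 - 9) = q/(-5) = q*(-⅕) = -q/5)
u = 32/5 (u = 6 - ⅕*(-2) = 6 + ⅖ = 32/5 ≈ 6.4000)
-139*(u + (68 + 33)*(55 + 32)) = -139*(32/5 + (68 + 33)*(55 + 32)) = -139*(32/5 + 101*87) = -139*(32/5 + 8787) = -139*43967/5 = -6111413/5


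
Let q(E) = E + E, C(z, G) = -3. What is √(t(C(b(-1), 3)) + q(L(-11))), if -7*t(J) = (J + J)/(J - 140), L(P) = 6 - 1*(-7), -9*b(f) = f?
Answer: 2*√6511505/1001 ≈ 5.0984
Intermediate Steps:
b(f) = -f/9
L(P) = 13 (L(P) = 6 + 7 = 13)
q(E) = 2*E
t(J) = -2*J/(7*(-140 + J)) (t(J) = -(J + J)/(7*(J - 140)) = -2*J/(7*(-140 + J)))
√(t(C(b(-1), 3)) + q(L(-11))) = √(-2*(-3)/(-980 + 7*(-3)) + 2*13) = √(-2*(-3)/(-980 - 21) + 26) = √(-2*(-3)/(-1001) + 26) = √(-2*(-3)*(-1/1001) + 26) = √(-6/1001 + 26) = √(26020/1001) = 2*√6511505/1001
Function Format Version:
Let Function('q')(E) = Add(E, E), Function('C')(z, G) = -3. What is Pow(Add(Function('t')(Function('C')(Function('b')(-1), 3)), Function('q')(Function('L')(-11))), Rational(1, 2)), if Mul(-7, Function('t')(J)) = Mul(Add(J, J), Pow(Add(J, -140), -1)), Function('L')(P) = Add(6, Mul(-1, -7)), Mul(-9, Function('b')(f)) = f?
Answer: Mul(Rational(2, 1001), Pow(6511505, Rational(1, 2))) ≈ 5.0984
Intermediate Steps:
Function('b')(f) = Mul(Rational(-1, 9), f)
Function('L')(P) = 13 (Function('L')(P) = Add(6, 7) = 13)
Function('q')(E) = Mul(2, E)
Function('t')(J) = Mul(Rational(-2, 7), J, Pow(Add(-140, J), -1)) (Function('t')(J) = Mul(Rational(-1, 7), Mul(Add(J, J), Pow(Add(J, -140), -1))) = Mul(Rational(-1, 7), Mul(Mul(2, J), Pow(Add(-140, J), -1))) = Mul(Rational(-1, 7), Mul(2, J, Pow(Add(-140, J), -1))) = Mul(Rational(-2, 7), J, Pow(Add(-140, J), -1)))
Pow(Add(Function('t')(Function('C')(Function('b')(-1), 3)), Function('q')(Function('L')(-11))), Rational(1, 2)) = Pow(Add(Mul(-2, -3, Pow(Add(-980, Mul(7, -3)), -1)), Mul(2, 13)), Rational(1, 2)) = Pow(Add(Mul(-2, -3, Pow(Add(-980, -21), -1)), 26), Rational(1, 2)) = Pow(Add(Mul(-2, -3, Pow(-1001, -1)), 26), Rational(1, 2)) = Pow(Add(Mul(-2, -3, Rational(-1, 1001)), 26), Rational(1, 2)) = Pow(Add(Rational(-6, 1001), 26), Rational(1, 2)) = Pow(Rational(26020, 1001), Rational(1, 2)) = Mul(Rational(2, 1001), Pow(6511505, Rational(1, 2)))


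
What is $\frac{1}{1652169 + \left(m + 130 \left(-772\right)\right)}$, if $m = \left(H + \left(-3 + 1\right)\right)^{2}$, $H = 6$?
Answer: $\frac{1}{1551825} \approx 6.444 \cdot 10^{-7}$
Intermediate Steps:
$m = 16$ ($m = \left(6 + \left(-3 + 1\right)\right)^{2} = \left(6 - 2\right)^{2} = 4^{2} = 16$)
$\frac{1}{1652169 + \left(m + 130 \left(-772\right)\right)} = \frac{1}{1652169 + \left(16 + 130 \left(-772\right)\right)} = \frac{1}{1652169 + \left(16 - 100360\right)} = \frac{1}{1652169 - 100344} = \frac{1}{1551825}$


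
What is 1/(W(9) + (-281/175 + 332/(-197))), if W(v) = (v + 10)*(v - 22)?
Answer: -34475/8628782 ≈ -0.0039954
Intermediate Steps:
W(v) = (-22 + v)*(10 + v) (W(v) = (10 + v)*(-22 + v) = (-22 + v)*(10 + v))
1/(W(9) + (-281/175 + 332/(-197))) = 1/((-220 + 9**2 - 12*9) + (-281/175 + 332/(-197))) = 1/((-220 + 81 - 108) + (-281*1/175 + 332*(-1/197))) = 1/(-247 + (-281/175 - 332/197)) = 1/(-247 - 113457/34475) = 1/(-8628782/34475) = -34475/8628782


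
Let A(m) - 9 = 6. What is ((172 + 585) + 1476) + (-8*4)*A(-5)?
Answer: 1753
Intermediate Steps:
A(m) = 15 (A(m) = 9 + 6 = 15)
((172 + 585) + 1476) + (-8*4)*A(-5) = ((172 + 585) + 1476) - 8*4*15 = (757 + 1476) - 32*15 = 2233 - 480 = 1753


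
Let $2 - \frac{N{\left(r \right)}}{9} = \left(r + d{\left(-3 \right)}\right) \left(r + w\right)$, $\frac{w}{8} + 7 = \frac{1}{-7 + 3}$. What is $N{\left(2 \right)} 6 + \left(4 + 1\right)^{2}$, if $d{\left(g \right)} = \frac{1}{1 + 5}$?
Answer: $6685$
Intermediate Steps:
$d{\left(g \right)} = \frac{1}{6}$
$w = -58$ ($w = -56 + \frac{8}{-7 + 3} = -56 + \frac{8}{-4} = -56 + 8 \left(- \frac{1}{4}\right) = -56 - 2 = -58$)
$N{\left(r \right)} = 18 - 9 \left(-58 + r\right) \left(\frac{1}{6} + r\right)$ ($N{\left(r \right)} = 18 - 9 \left(r + \frac{1}{6}\right) \left(r - 58\right) = 18 - 9 \left(\frac{1}{6} + r\right) \left(-58 + r\right) = 18 - 9 \left(-58 + r\right) \left(\frac{1}{6} + r\right)$)
$N{\left(2 \right)} 6 + \left(4 + 1\right)^{2} = \left(105 - 9 \cdot 2^{2} + \frac{1041}{2} \cdot 2\right) 6 + \left(4 + 1\right)^{2} = \left(105 - 36 + 1041\right) 6 + 5^{2} = \left(105 - 36 + 1041\right) 6 + 25 = 1110 \cdot 6 + 25 = 6660 + 25 = 6685$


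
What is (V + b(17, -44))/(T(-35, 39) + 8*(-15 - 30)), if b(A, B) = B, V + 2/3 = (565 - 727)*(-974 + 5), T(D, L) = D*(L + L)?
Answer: -47080/927 ≈ -50.787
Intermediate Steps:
T(D, L) = 2*D*L (T(D, L) = D*(2*L) = 2*D*L)
V = 470932/3 (V = -⅔ + (565 - 727)*(-974 + 5) = -⅔ - 162*(-969) = -⅔ + 156978 = 470932/3 ≈ 1.5698e+5)
(V + b(17, -44))/(T(-35, 39) + 8*(-15 - 30)) = (470932/3 - 44)/(2*(-35)*39 + 8*(-15 - 30)) = 470800/(3*(-2730 + 8*(-45))) = 470800/(3*(-2730 - 360)) = (470800/3)/(-3090) = (470800/3)*(-1/3090) = -47080/927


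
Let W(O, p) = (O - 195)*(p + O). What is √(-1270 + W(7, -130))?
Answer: 7*√446 ≈ 147.83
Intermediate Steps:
W(O, p) = (-195 + O)*(O + p)
√(-1270 + W(7, -130)) = √(-1270 + (7² - 195*7 - 195*(-130) + 7*(-130))) = √(-1270 + (49 - 1365 + 25350 - 910)) = √(-1270 + 23124) = √21854 = 7*√446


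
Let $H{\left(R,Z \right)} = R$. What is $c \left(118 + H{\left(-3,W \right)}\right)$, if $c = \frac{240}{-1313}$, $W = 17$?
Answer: $- \frac{27600}{1313} \approx -21.021$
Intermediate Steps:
$c = - \frac{240}{1313}$ ($c = 240 \left(- \frac{1}{1313}\right) = - \frac{240}{1313} \approx -0.18279$)
$c \left(118 + H{\left(-3,W \right)}\right) = - \frac{240 \left(118 - 3\right)}{1313} = \left(- \frac{240}{1313}\right) 115 = - \frac{27600}{1313}$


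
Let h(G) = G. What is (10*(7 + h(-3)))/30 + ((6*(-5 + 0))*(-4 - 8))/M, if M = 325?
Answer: 476/195 ≈ 2.4410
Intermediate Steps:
(10*(7 + h(-3)))/30 + ((6*(-5 + 0))*(-4 - 8))/M = (10*(7 - 3))/30 + ((6*(-5 + 0))*(-4 - 8))/325 = (10*4)*(1/30) + ((6*(-5))*(-12))*(1/325) = 40*(1/30) - 30*(-12)*(1/325) = 4/3 + 360*(1/325) = 4/3 + 72/65 = 476/195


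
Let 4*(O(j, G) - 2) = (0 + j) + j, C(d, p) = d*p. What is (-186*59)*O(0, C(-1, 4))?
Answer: -21948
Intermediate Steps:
O(j, G) = 2 + j/2 (O(j, G) = 2 + ((0 + j) + j)/4 = 2 + (j + j)/4 = 2 + (2*j)/4 = 2 + j/2)
(-186*59)*O(0, C(-1, 4)) = (-186*59)*(2 + (½)*0) = -10974*(2 + 0) = -10974*2 = -21948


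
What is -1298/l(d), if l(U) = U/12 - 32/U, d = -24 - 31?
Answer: 856680/2641 ≈ 324.38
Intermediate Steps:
d = -55
l(U) = -32/U + U/12 (l(U) = U*(1/12) - 32/U = U/12 - 32/U = -32/U + U/12)
-1298/l(d) = -1298/(-32/(-55) + (1/12)*(-55)) = -1298/(-32*(-1/55) - 55/12) = -1298/(32/55 - 55/12) = -1298/(-2641/660) = -1298*(-660/2641) = 856680/2641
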